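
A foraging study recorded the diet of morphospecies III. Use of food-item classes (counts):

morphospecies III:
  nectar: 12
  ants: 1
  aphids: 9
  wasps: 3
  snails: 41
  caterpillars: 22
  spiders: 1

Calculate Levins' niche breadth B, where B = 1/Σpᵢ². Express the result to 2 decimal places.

Proportions for morphospecies III (n=89): 12/89=0.1348, 1/89=0.0112, 9/89=0.1011, 3/89=0.0337, 41/89=0.4607, 22/89=0.2472, 1/89=0.0112
Σpᵢ² = 0.1348² + 0.0112² + 0.1011² + 0.0337² + 0.4607² + 0.2472² + 0.0112² = 0.018171 + 0.000125 + 0.010221 + 0.001136 + 0.212244 + 0.061108 + 0.000125 = 0.303130
B = 1 / 0.303130 = 3.2989

3.30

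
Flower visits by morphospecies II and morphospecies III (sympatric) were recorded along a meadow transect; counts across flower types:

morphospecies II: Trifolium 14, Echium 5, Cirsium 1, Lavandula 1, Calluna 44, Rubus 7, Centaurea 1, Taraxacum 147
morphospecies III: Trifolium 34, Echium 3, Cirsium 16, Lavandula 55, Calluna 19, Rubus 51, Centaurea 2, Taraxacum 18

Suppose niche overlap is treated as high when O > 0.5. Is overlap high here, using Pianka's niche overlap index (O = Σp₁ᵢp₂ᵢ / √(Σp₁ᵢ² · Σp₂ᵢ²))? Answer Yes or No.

No

Proportions for morphospecies II (n=220): 14/220=0.0636, 5/220=0.0227, 1/220=0.0045, 1/220=0.0045, 44/220=0.2000, 7/220=0.0318, 1/220=0.0045, 147/220=0.6682
Proportions for morphospecies III (n=198): 34/198=0.1717, 3/198=0.0152, 16/198=0.0808, 55/198=0.2778, 19/198=0.0960, 51/198=0.2576, 2/198=0.0101, 18/198=0.0909
Σ p₁ᵢp₂ᵢ = 0.010920 + 0.000345 + 0.000364 + 0.001250 + 0.019200 + 0.008192 + 0.000045 + 0.060739 = 0.101055
Σp_1ᵢ² = 0.0636² + 0.0227² + 0.0045² + 0.0045² + 0.2000² + 0.0318² + 0.0045² + 0.6682² = 0.004045 + 0.000515 + 0.000020 + 0.000020 + 0.040000 + 0.001011 + 0.000020 + 0.446491 = 0.492122
Σp_2ᵢ² = 0.1717² + 0.0152² + 0.0808² + 0.2778² + 0.0960² + 0.2576² + 0.0101² + 0.0909² = 0.029481 + 0.000231 + 0.006529 + 0.077173 + 0.009216 + 0.066358 + 0.000102 + 0.008263 = 0.197353
O = 0.101055 / √(0.492122 × 0.197353) = 0.101055 / 0.3116436 = 0.3243
O = 0.3243 < 0.5 → No.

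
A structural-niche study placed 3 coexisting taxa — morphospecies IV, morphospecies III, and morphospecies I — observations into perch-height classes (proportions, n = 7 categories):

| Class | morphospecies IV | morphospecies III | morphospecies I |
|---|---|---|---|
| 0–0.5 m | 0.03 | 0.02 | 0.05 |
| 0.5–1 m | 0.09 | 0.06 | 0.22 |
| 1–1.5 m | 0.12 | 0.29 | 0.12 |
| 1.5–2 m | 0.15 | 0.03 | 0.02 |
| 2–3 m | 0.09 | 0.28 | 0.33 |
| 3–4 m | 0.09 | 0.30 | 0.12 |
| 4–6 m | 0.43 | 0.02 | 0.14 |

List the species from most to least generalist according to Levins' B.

morphospecies I > morphospecies IV > morphospecies III

Σp_IVᵢ² = 0.03² + 0.09² + 0.12² + 0.15² + 0.09² + 0.09² + 0.43² = 0.0009 + 0.0081 + 0.0144 + 0.0225 + 0.0081 + 0.0081 + 0.1849 = 0.2470
B_IV = 1 / 0.2470 = 4.0486
Σp_IIIᵢ² = 0.02² + 0.06² + 0.29² + 0.03² + 0.28² + 0.30² + 0.02² = 0.0004 + 0.0036 + 0.0841 + 0.0009 + 0.0784 + 0.0900 + 0.0004 = 0.2578
B_III = 1 / 0.2578 = 3.8790
Σp_Iᵢ² = 0.05² + 0.22² + 0.12² + 0.02² + 0.33² + 0.12² + 0.14² = 0.0025 + 0.0484 + 0.0144 + 0.0004 + 0.1089 + 0.0144 + 0.0196 = 0.2086
B_I = 1 / 0.2086 = 4.7939
Ranking by B (broadest → narrowest): morphospecies I (4.79) > morphospecies IV (4.05) > morphospecies III (3.88)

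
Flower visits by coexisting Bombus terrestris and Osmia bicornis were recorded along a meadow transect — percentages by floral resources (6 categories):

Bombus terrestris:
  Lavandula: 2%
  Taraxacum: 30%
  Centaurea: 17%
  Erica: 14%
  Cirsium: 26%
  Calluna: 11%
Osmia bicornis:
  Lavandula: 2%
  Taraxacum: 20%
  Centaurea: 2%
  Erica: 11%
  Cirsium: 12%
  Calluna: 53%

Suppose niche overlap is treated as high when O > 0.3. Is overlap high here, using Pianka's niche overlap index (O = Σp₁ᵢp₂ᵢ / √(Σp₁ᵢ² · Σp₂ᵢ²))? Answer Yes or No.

Convert percentages to proportions (divide by 100).
Σ p₁ᵢp₂ᵢ = 0.0004 + 0.0600 + 0.0034 + 0.0154 + 0.0312 + 0.0583 = 0.1687
Σp_1ᵢ² = 0.02² + 0.30² + 0.17² + 0.14² + 0.26² + 0.11² = 0.0004 + 0.0900 + 0.0289 + 0.0196 + 0.0676 + 0.0121 = 0.2186
Σp_2ᵢ² = 0.02² + 0.20² + 0.02² + 0.11² + 0.12² + 0.53² = 0.0004 + 0.0400 + 0.0004 + 0.0121 + 0.0144 + 0.2809 = 0.3482
O = 0.1687 / √(0.2186 × 0.3482) = 0.1687 / 0.27589 = 0.6115
O = 0.6115 > 0.3 → Yes.

Yes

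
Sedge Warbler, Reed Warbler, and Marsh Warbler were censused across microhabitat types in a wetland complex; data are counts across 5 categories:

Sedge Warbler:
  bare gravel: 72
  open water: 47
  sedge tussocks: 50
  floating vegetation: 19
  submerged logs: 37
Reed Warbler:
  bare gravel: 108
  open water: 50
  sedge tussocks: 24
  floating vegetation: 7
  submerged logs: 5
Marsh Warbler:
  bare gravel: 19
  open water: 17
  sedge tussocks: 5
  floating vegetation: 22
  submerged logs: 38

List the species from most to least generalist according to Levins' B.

Sedge Warbler > Marsh Warbler > Reed Warbler

Proportions for Sedge Warbler (n=225): 72/225=0.3200, 47/225=0.2089, 50/225=0.2222, 19/225=0.0844, 37/225=0.1644
Proportions for Reed Warbler (n=194): 108/194=0.5567, 50/194=0.2577, 24/194=0.1237, 7/194=0.0361, 5/194=0.0258
Proportions for Marsh Warbler (n=101): 19/101=0.1881, 17/101=0.1683, 5/101=0.0495, 22/101=0.2178, 38/101=0.3762
Σp_Sedgᵢ² = 0.3200² + 0.2089² + 0.2222² + 0.0844² + 0.1644² = 0.102400 + 0.043639 + 0.049373 + 0.007123 + 0.027027 = 0.229562
B_Sedg = 1 / 0.229562 = 4.3561
Σp_Reedᵢ² = 0.5567² + 0.2577² + 0.1237² + 0.0361² + 0.0258² = 0.309915 + 0.066409 + 0.015302 + 0.001303 + 0.000666 = 0.393595
B_Reed = 1 / 0.393595 = 2.5407
Σp_Marsᵢ² = 0.1881² + 0.1683² + 0.0495² + 0.2178² + 0.3762² = 0.035382 + 0.028325 + 0.002450 + 0.047437 + 0.141526 = 0.255120
B_Mars = 1 / 0.255120 = 3.9197
Ranking by B (broadest → narrowest): Sedge Warbler (4.36) > Marsh Warbler (3.92) > Reed Warbler (2.54)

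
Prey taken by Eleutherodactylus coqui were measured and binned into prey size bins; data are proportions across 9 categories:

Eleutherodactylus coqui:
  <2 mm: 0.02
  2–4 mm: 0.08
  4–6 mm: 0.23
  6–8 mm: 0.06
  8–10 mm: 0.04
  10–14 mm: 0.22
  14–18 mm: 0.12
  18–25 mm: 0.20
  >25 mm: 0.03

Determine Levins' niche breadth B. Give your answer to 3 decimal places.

5.931

Σpᵢ² = 0.02² + 0.08² + 0.23² + 0.06² + 0.04² + 0.22² + 0.12² + 0.20² + 0.03² = 0.0004 + 0.0064 + 0.0529 + 0.0036 + 0.0016 + 0.0484 + 0.0144 + 0.0400 + 0.0009 = 0.1686
B = 1 / 0.1686 = 5.93120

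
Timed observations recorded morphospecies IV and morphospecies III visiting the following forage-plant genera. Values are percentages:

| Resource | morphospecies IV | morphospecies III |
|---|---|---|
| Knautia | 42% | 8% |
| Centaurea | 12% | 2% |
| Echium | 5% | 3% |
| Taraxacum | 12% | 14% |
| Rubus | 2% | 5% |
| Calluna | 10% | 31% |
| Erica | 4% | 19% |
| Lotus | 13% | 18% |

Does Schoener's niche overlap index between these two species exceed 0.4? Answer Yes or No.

Yes

Convert percentages to proportions (divide by 100).
Σ|p₁ᵢ − p₂ᵢ| = 0.34 + 0.10 + 0.02 + 0.02 + 0.03 + 0.21 + 0.15 + 0.05 = 0.92
D = 1 − ½ × 0.92 = 1 − 0.460 = 0.5400
D = 0.5400 > 0.4 → Yes.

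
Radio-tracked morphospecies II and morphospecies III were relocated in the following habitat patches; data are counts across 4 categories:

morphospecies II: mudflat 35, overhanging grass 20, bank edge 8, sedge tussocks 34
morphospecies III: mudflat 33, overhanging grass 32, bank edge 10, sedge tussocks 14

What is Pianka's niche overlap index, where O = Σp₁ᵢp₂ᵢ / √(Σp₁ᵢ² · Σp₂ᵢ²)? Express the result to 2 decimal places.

0.90

Proportions for morphospecies II (n=97): 35/97=0.3608, 20/97=0.2062, 8/97=0.0825, 34/97=0.3505
Proportions for morphospecies III (n=89): 33/89=0.3708, 32/89=0.3596, 10/89=0.1124, 14/89=0.1573
Σ p₁ᵢp₂ᵢ = 0.133785 + 0.074150 + 0.009273 + 0.055134 = 0.272342
Σp_1ᵢ² = 0.3608² + 0.2062² + 0.0825² + 0.3505² = 0.130177 + 0.042518 + 0.006806 + 0.122850 = 0.302351
Σp_2ᵢ² = 0.3708² + 0.3596² + 0.1124² + 0.1573² = 0.137493 + 0.129312 + 0.012634 + 0.024743 = 0.304182
O = 0.272342 / √(0.302351 × 0.304182) = 0.272342 / 0.3032651 = 0.8980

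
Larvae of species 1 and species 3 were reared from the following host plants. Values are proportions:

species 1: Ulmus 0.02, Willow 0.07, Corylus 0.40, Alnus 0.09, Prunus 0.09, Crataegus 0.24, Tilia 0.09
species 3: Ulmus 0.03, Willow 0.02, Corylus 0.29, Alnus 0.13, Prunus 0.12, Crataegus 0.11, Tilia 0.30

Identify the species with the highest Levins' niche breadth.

species 3

Σp_1ᵢ² = 0.02² + 0.07² + 0.40² + 0.09² + 0.09² + 0.24² + 0.09² = 0.0004 + 0.0049 + 0.1600 + 0.0081 + 0.0081 + 0.0576 + 0.0081 = 0.2472
B_1 = 1 / 0.2472 = 4.0453
Σp_3ᵢ² = 0.03² + 0.02² + 0.29² + 0.13² + 0.12² + 0.11² + 0.30² = 0.0009 + 0.0004 + 0.0841 + 0.0169 + 0.0144 + 0.0121 + 0.0900 = 0.2188
B_3 = 1 / 0.2188 = 4.5704
Highest B → broadest niche (most generalist): species 3 (B = 4.57).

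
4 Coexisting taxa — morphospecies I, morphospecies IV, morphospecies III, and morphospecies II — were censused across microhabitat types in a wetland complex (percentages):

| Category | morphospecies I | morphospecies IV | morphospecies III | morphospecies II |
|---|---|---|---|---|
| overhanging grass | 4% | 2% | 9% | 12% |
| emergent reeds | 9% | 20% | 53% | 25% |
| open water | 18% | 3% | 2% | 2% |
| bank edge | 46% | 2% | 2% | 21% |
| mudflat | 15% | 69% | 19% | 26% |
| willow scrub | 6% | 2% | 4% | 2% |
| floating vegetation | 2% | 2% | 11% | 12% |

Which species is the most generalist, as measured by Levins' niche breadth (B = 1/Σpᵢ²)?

Convert percentages to proportions (divide by 100).
Σp_Iᵢ² = 0.04² + 0.09² + 0.18² + 0.46² + 0.15² + 0.06² + 0.02² = 0.0016 + 0.0081 + 0.0324 + 0.2116 + 0.0225 + 0.0036 + 0.0004 = 0.2802
B_I = 1 / 0.2802 = 3.5689
Σp_IVᵢ² = 0.02² + 0.20² + 0.03² + 0.02² + 0.69² + 0.02² + 0.02² = 0.0004 + 0.0400 + 0.0009 + 0.0004 + 0.4761 + 0.0004 + 0.0004 = 0.5186
B_IV = 1 / 0.5186 = 1.9283
Σp_IIIᵢ² = 0.09² + 0.53² + 0.02² + 0.02² + 0.19² + 0.04² + 0.11² = 0.0081 + 0.2809 + 0.0004 + 0.0004 + 0.0361 + 0.0016 + 0.0121 = 0.3396
B_III = 1 / 0.3396 = 2.9446
Σp_IIᵢ² = 0.12² + 0.25² + 0.02² + 0.21² + 0.26² + 0.02² + 0.12² = 0.0144 + 0.0625 + 0.0004 + 0.0441 + 0.0676 + 0.0004 + 0.0144 = 0.2038
B_II = 1 / 0.2038 = 4.9068
Highest B → broadest niche (most generalist): morphospecies II (B = 4.91).

morphospecies II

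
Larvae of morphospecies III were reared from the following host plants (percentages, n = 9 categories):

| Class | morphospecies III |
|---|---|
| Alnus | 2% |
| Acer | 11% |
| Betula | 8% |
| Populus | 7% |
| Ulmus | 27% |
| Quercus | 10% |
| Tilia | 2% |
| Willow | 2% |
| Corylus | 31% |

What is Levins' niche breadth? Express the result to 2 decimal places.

4.91

Convert percentages to proportions (divide by 100).
Σpᵢ² = 0.02² + 0.11² + 0.08² + 0.07² + 0.27² + 0.10² + 0.02² + 0.02² + 0.31² = 0.0004 + 0.0121 + 0.0064 + 0.0049 + 0.0729 + 0.0100 + 0.0004 + 0.0004 + 0.0961 = 0.2036
B = 1 / 0.2036 = 4.9116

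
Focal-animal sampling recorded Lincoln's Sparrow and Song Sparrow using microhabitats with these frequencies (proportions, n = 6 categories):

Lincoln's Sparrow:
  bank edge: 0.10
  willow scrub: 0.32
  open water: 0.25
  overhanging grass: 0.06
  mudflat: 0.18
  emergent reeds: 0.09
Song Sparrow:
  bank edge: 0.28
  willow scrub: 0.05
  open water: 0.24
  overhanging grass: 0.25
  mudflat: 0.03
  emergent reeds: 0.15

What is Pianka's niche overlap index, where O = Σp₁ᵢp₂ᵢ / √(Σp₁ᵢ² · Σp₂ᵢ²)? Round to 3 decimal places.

Σ p₁ᵢp₂ᵢ = 0.0280 + 0.0160 + 0.0600 + 0.0150 + 0.0054 + 0.0135 = 0.1379
Σp_1ᵢ² = 0.10² + 0.32² + 0.25² + 0.06² + 0.18² + 0.09² = 0.0100 + 0.1024 + 0.0625 + 0.0036 + 0.0324 + 0.0081 = 0.2190
Σp_2ᵢ² = 0.28² + 0.05² + 0.24² + 0.25² + 0.03² + 0.15² = 0.0784 + 0.0025 + 0.0576 + 0.0625 + 0.0009 + 0.0225 = 0.2244
O = 0.1379 / √(0.2190 × 0.2244) = 0.1379 / 0.221684 = 0.62206

0.622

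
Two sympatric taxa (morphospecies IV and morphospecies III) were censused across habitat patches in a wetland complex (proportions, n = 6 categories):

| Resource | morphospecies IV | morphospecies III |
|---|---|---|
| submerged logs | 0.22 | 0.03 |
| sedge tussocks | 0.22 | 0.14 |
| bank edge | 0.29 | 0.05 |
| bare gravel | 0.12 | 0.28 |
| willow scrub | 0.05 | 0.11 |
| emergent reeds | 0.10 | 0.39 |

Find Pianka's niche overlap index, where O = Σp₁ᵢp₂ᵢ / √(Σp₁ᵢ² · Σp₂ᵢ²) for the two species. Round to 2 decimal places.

Σ p₁ᵢp₂ᵢ = 0.0066 + 0.0308 + 0.0145 + 0.0336 + 0.0055 + 0.0390 = 0.1300
Σp_1ᵢ² = 0.22² + 0.22² + 0.29² + 0.12² + 0.05² + 0.10² = 0.0484 + 0.0484 + 0.0841 + 0.0144 + 0.0025 + 0.0100 = 0.2078
Σp_2ᵢ² = 0.03² + 0.14² + 0.05² + 0.28² + 0.11² + 0.39² = 0.0009 + 0.0196 + 0.0025 + 0.0784 + 0.0121 + 0.1521 = 0.2656
O = 0.1300 / √(0.2078 × 0.2656) = 0.1300 / 0.23493 = 0.5534

0.55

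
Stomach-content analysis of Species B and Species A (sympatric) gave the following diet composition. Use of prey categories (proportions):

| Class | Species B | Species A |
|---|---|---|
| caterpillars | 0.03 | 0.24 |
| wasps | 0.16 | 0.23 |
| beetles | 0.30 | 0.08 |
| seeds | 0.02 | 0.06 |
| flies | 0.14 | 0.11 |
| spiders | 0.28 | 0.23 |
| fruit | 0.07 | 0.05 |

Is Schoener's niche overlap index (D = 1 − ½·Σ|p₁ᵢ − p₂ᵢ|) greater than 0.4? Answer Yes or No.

Yes

Σ|p₁ᵢ − p₂ᵢ| = 0.21 + 0.07 + 0.22 + 0.04 + 0.03 + 0.05 + 0.02 = 0.64
D = 1 − ½ × 0.64 = 1 − 0.320 = 0.6800
D = 0.6800 > 0.4 → Yes.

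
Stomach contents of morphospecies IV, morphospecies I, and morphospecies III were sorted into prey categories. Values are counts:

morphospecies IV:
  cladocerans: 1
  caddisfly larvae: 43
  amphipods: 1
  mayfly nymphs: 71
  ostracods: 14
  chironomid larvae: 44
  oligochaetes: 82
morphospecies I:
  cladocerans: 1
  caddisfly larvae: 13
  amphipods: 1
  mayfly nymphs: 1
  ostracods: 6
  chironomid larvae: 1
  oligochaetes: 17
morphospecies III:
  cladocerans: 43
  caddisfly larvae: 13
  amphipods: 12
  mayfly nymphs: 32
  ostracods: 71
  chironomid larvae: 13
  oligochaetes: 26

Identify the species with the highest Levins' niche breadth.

Proportions for morphospecies IV (n=256): 1/256=0.0039, 43/256=0.1680, 1/256=0.0039, 71/256=0.2773, 14/256=0.0547, 44/256=0.1719, 82/256=0.3203
Proportions for morphospecies I (n=40): 1/40=0.0250, 13/40=0.3250, 1/40=0.0250, 1/40=0.0250, 6/40=0.1500, 1/40=0.0250, 17/40=0.4250
Proportions for morphospecies III (n=210): 43/210=0.2048, 13/210=0.0619, 12/210=0.0571, 32/210=0.1524, 71/210=0.3381, 13/210=0.0619, 26/210=0.1238
Σp_IVᵢ² = 0.0039² + 0.1680² + 0.0039² + 0.2773² + 0.0547² + 0.1719² + 0.3203² = 0.000015 + 0.028224 + 0.000015 + 0.076895 + 0.002992 + 0.029550 + 0.102592 = 0.240283
B_IV = 1 / 0.240283 = 4.1618
Σp_Iᵢ² = 0.0250² + 0.3250² + 0.0250² + 0.0250² + 0.1500² + 0.0250² + 0.4250² = 0.000625 + 0.105625 + 0.000625 + 0.000625 + 0.022500 + 0.000625 + 0.180625 = 0.311250
B_I = 1 / 0.311250 = 3.2129
Σp_IIIᵢ² = 0.2048² + 0.0619² + 0.0571² + 0.1524² + 0.3381² + 0.0619² + 0.1238² = 0.041943 + 0.003832 + 0.003260 + 0.023226 + 0.114312 + 0.003832 + 0.015326 = 0.205731
B_III = 1 / 0.205731 = 4.8607
Highest B → broadest niche (most generalist): morphospecies III (B = 4.86).

morphospecies III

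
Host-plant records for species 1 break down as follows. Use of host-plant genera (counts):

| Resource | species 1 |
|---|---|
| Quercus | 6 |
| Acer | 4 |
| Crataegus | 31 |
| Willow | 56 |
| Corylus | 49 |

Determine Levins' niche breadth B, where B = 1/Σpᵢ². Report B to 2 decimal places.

Proportions for species 1 (n=146): 6/146=0.0411, 4/146=0.0274, 31/146=0.2123, 56/146=0.3836, 49/146=0.3356
Σpᵢ² = 0.0411² + 0.0274² + 0.2123² + 0.3836² + 0.3356² = 0.001689 + 0.000751 + 0.045071 + 0.147149 + 0.112627 = 0.307287
B = 1 / 0.307287 = 3.2543

3.25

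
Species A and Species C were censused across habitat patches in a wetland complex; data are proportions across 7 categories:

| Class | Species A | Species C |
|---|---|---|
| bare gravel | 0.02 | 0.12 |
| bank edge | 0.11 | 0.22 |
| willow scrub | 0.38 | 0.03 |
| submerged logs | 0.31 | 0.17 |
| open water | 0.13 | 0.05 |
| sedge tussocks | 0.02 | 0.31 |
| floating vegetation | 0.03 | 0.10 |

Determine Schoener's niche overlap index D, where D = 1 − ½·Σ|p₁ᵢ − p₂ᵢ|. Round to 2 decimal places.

Σ|p₁ᵢ − p₂ᵢ| = 0.10 + 0.11 + 0.35 + 0.14 + 0.08 + 0.29 + 0.07 = 1.14
D = 1 − ½ × 1.14 = 1 − 0.570 = 0.4300

0.43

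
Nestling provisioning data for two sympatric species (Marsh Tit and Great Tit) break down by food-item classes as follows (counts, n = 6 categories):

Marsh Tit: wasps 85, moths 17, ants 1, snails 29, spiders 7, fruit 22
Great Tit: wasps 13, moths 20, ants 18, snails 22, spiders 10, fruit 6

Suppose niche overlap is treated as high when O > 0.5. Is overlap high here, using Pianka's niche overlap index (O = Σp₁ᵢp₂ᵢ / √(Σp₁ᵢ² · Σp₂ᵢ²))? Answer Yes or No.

Proportions for Marsh Tit (n=161): 85/161=0.5280, 17/161=0.1056, 1/161=0.0062, 29/161=0.1801, 7/161=0.0435, 22/161=0.1366
Proportions for Great Tit (n=89): 13/89=0.1461, 20/89=0.2247, 18/89=0.2022, 22/89=0.2472, 10/89=0.1124, 6/89=0.0674
Σ p₁ᵢp₂ᵢ = 0.077141 + 0.023728 + 0.001254 + 0.044521 + 0.004889 + 0.009207 = 0.160740
Σp_1ᵢ² = 0.5280² + 0.1056² + 0.0062² + 0.1801² + 0.0435² + 0.1366² = 0.278784 + 0.011151 + 0.000038 + 0.032436 + 0.001892 + 0.018660 = 0.342961
Σp_2ᵢ² = 0.1461² + 0.2247² + 0.2022² + 0.2472² + 0.1124² + 0.0674² = 0.021345 + 0.050490 + 0.040885 + 0.061108 + 0.012634 + 0.004543 = 0.191005
O = 0.160740 / √(0.342961 × 0.191005) = 0.160740 / 0.2559439 = 0.6280
O = 0.6280 > 0.5 → Yes.

Yes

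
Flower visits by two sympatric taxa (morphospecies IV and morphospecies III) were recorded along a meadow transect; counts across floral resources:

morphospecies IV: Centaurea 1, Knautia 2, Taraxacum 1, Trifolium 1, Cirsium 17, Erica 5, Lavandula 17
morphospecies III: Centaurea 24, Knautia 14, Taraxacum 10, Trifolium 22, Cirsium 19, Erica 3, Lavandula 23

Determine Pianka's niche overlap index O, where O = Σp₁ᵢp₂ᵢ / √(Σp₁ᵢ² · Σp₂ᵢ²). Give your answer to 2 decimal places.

Proportions for morphospecies IV (n=44): 1/44=0.0227, 2/44=0.0455, 1/44=0.0227, 1/44=0.0227, 17/44=0.3864, 5/44=0.1136, 17/44=0.3864
Proportions for morphospecies III (n=115): 24/115=0.2087, 14/115=0.1217, 10/115=0.0870, 22/115=0.1913, 19/115=0.1652, 3/115=0.0261, 23/115=0.2000
Σ p₁ᵢp₂ᵢ = 0.004737 + 0.005537 + 0.001975 + 0.004343 + 0.063833 + 0.002965 + 0.077280 = 0.160670
Σp_1ᵢ² = 0.0227² + 0.0455² + 0.0227² + 0.0227² + 0.3864² + 0.1136² + 0.3864² = 0.000515 + 0.002070 + 0.000515 + 0.000515 + 0.149305 + 0.012905 + 0.149305 = 0.315130
Σp_2ᵢ² = 0.2087² + 0.1217² + 0.0870² + 0.1913² + 0.1652² + 0.0261² + 0.2000² = 0.043556 + 0.014811 + 0.007569 + 0.036596 + 0.027291 + 0.000681 + 0.040000 = 0.170504
O = 0.160670 / √(0.315130 × 0.170504) = 0.160670 / 0.2317993 = 0.6931

0.69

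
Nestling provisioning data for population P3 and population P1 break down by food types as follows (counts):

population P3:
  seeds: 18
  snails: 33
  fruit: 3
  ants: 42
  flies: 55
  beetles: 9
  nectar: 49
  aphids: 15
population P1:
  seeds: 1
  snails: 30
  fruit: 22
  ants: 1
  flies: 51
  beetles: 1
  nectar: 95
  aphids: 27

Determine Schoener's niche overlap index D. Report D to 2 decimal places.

Proportions for population P3 (n=224): 18/224=0.0804, 33/224=0.1473, 3/224=0.0134, 42/224=0.1875, 55/224=0.2455, 9/224=0.0402, 49/224=0.2188, 15/224=0.0670
Proportions for population P1 (n=228): 1/228=0.0044, 30/228=0.1316, 22/228=0.0965, 1/228=0.0044, 51/228=0.2237, 1/228=0.0044, 95/228=0.4167, 27/228=0.1184
Σ|p₁ᵢ − p₂ᵢ| = 0.0760 + 0.0157 + 0.0831 + 0.1831 + 0.0218 + 0.0358 + 0.1979 + 0.0514 = 0.6648
D = 1 − ½ × 0.6648 = 1 − 0.33240 = 0.66760

0.67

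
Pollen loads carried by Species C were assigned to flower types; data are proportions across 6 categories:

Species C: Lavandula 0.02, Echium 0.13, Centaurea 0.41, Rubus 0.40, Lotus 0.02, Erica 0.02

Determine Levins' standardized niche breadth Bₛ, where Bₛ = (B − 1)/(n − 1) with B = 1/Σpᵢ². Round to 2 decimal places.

Σpᵢ² = 0.02² + 0.13² + 0.41² + 0.40² + 0.02² + 0.02² = 0.0004 + 0.0169 + 0.1681 + 0.1600 + 0.0004 + 0.0004 = 0.3462
B = 1 / 0.3462 = 2.8885
Bₛ = (B − 1)/(n − 1) = (2.8885 − 1)/(6 − 1) = 1.8885/5 = 0.3777

0.38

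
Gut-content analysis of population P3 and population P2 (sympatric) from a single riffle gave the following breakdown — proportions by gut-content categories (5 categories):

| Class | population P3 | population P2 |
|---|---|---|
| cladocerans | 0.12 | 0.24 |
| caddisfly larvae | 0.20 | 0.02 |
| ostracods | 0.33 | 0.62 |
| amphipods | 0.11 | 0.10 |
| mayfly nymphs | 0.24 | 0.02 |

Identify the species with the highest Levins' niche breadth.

population P3

Σp_P3ᵢ² = 0.12² + 0.20² + 0.33² + 0.11² + 0.24² = 0.0144 + 0.0400 + 0.1089 + 0.0121 + 0.0576 = 0.2330
B_P3 = 1 / 0.2330 = 4.2918
Σp_P2ᵢ² = 0.24² + 0.02² + 0.62² + 0.10² + 0.02² = 0.0576 + 0.0004 + 0.3844 + 0.0100 + 0.0004 = 0.4528
B_P2 = 1 / 0.4528 = 2.2085
Highest B → broadest niche (most generalist): population P3 (B = 4.29).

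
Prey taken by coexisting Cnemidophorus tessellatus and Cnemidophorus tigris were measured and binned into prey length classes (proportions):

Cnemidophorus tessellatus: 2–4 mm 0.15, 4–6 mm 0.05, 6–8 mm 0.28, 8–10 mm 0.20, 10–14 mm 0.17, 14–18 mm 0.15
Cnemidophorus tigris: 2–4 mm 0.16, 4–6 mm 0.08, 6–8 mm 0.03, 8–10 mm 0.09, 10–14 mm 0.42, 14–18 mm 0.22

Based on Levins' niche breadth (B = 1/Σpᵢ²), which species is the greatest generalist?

Cnemidophorus tessellatus

Σp_tessᵢ² = 0.15² + 0.05² + 0.28² + 0.20² + 0.17² + 0.15² = 0.0225 + 0.0025 + 0.0784 + 0.0400 + 0.0289 + 0.0225 = 0.1948
B_tess = 1 / 0.1948 = 5.1335
Σp_tigrᵢ² = 0.16² + 0.08² + 0.03² + 0.09² + 0.42² + 0.22² = 0.0256 + 0.0064 + 0.0009 + 0.0081 + 0.1764 + 0.0484 = 0.2658
B_tigr = 1 / 0.2658 = 3.7622
Highest B → broadest niche (most generalist): Cnemidophorus tessellatus (B = 5.13).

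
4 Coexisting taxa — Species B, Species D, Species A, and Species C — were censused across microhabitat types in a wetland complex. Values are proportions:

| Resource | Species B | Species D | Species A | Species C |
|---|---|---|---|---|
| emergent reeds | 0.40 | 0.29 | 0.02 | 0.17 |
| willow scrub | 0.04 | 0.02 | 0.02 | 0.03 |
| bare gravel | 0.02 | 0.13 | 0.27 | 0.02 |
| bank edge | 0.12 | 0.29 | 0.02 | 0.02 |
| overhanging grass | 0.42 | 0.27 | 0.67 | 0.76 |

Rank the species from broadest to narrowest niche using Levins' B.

Species D > Species B > Species A > Species C

Σp_Bᵢ² = 0.40² + 0.04² + 0.02² + 0.12² + 0.42² = 0.1600 + 0.0016 + 0.0004 + 0.0144 + 0.1764 = 0.3528
B_B = 1 / 0.3528 = 2.8345
Σp_Dᵢ² = 0.29² + 0.02² + 0.13² + 0.29² + 0.27² = 0.0841 + 0.0004 + 0.0169 + 0.0841 + 0.0729 = 0.2584
B_D = 1 / 0.2584 = 3.8700
Σp_Aᵢ² = 0.02² + 0.02² + 0.27² + 0.02² + 0.67² = 0.0004 + 0.0004 + 0.0729 + 0.0004 + 0.4489 = 0.5230
B_A = 1 / 0.5230 = 1.9120
Σp_Cᵢ² = 0.17² + 0.03² + 0.02² + 0.02² + 0.76² = 0.0289 + 0.0009 + 0.0004 + 0.0004 + 0.5776 = 0.6082
B_C = 1 / 0.6082 = 1.6442
Ranking by B (broadest → narrowest): Species D (3.87) > Species B (2.83) > Species A (1.91) > Species C (1.64)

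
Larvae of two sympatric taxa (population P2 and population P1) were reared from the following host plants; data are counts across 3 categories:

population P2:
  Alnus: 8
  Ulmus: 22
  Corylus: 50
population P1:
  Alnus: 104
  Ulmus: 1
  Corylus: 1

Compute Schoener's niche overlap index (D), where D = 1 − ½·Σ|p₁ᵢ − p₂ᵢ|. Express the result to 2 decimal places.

0.12

Proportions for population P2 (n=80): 8/80=0.1000, 22/80=0.2750, 50/80=0.6250
Proportions for population P1 (n=106): 104/106=0.9811, 1/106=0.0094, 1/106=0.0094
Σ|p₁ᵢ − p₂ᵢ| = 0.8811 + 0.2656 + 0.6156 = 1.7623
D = 1 − ½ × 1.7623 = 1 − 0.88115 = 0.11885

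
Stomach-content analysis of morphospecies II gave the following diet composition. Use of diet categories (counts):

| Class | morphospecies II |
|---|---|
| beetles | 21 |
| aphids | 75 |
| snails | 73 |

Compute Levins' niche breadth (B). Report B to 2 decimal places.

2.51

Proportions for morphospecies II (n=169): 21/169=0.1243, 75/169=0.4438, 73/169=0.4320
Σpᵢ² = 0.1243² + 0.4438² + 0.4320² = 0.015450 + 0.196958 + 0.186624 = 0.399032
B = 1 / 0.399032 = 2.5061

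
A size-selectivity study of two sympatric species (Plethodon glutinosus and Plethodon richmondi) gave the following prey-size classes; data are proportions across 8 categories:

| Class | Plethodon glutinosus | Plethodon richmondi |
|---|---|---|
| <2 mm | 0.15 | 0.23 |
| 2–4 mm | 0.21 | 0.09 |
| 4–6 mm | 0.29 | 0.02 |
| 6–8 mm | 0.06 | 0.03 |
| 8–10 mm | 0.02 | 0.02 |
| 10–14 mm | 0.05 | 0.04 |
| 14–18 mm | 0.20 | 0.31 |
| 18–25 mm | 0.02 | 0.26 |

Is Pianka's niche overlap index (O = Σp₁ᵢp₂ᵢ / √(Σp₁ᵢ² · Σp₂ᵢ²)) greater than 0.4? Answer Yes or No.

Yes

Σ p₁ᵢp₂ᵢ = 0.0345 + 0.0189 + 0.0058 + 0.0018 + 0.0004 + 0.0020 + 0.0620 + 0.0052 = 0.1306
Σp_1ᵢ² = 0.15² + 0.21² + 0.29² + 0.06² + 0.02² + 0.05² + 0.20² + 0.02² = 0.0225 + 0.0441 + 0.0841 + 0.0036 + 0.0004 + 0.0025 + 0.0400 + 0.0004 = 0.1976
Σp_2ᵢ² = 0.23² + 0.09² + 0.02² + 0.03² + 0.02² + 0.04² + 0.31² + 0.26² = 0.0529 + 0.0081 + 0.0004 + 0.0009 + 0.0004 + 0.0016 + 0.0961 + 0.0676 = 0.2280
O = 0.1306 / √(0.1976 × 0.2280) = 0.1306 / 0.21226 = 0.6153
O = 0.6153 > 0.4 → Yes.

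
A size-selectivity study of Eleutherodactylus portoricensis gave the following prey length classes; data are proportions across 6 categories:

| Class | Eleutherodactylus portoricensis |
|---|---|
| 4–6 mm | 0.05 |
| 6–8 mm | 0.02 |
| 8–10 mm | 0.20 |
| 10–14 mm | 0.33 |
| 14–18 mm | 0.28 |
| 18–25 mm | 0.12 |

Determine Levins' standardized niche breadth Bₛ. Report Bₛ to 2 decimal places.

0.62

Σpᵢ² = 0.05² + 0.02² + 0.20² + 0.33² + 0.28² + 0.12² = 0.0025 + 0.0004 + 0.0400 + 0.1089 + 0.0784 + 0.0144 = 0.2446
B = 1 / 0.2446 = 4.0883
Bₛ = (B − 1)/(n − 1) = (4.0883 − 1)/(6 − 1) = 3.0883/5 = 0.6177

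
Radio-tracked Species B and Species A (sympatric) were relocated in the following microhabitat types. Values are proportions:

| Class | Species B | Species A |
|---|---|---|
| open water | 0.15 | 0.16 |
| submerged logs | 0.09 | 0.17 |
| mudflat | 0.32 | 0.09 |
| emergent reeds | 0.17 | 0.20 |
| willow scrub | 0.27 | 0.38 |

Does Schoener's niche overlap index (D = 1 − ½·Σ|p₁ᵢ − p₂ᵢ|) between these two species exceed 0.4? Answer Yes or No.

Yes

Σ|p₁ᵢ − p₂ᵢ| = 0.01 + 0.08 + 0.23 + 0.03 + 0.11 = 0.46
D = 1 − ½ × 0.46 = 1 − 0.230 = 0.7700
D = 0.7700 > 0.4 → Yes.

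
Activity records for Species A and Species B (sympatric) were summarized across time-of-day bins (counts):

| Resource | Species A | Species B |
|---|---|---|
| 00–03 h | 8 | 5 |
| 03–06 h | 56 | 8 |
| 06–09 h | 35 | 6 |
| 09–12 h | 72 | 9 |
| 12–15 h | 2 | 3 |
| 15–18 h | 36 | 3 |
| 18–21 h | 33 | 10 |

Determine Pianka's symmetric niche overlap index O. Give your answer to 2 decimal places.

0.91

Proportions for Species A (n=242): 8/242=0.0331, 56/242=0.2314, 35/242=0.1446, 72/242=0.2975, 2/242=0.0083, 36/242=0.1488, 33/242=0.1364
Proportions for Species B (n=44): 5/44=0.1136, 8/44=0.1818, 6/44=0.1364, 9/44=0.2045, 3/44=0.0682, 3/44=0.0682, 10/44=0.2273
Σ p₁ᵢp₂ᵢ = 0.003760 + 0.042069 + 0.019723 + 0.060839 + 0.000566 + 0.010148 + 0.031004 = 0.168109
Σp_1ᵢ² = 0.0331² + 0.2314² + 0.1446² + 0.2975² + 0.0083² + 0.1488² + 0.1364² = 0.001096 + 0.053546 + 0.020909 + 0.088506 + 0.000069 + 0.022141 + 0.018605 = 0.204872
Σp_2ᵢ² = 0.1136² + 0.1818² + 0.1364² + 0.2045² + 0.0682² + 0.0682² + 0.2273² = 0.012905 + 0.033051 + 0.018605 + 0.041820 + 0.004651 + 0.004651 + 0.051665 = 0.167348
O = 0.168109 / √(0.204872 × 0.167348) = 0.168109 / 0.1851619 = 0.9079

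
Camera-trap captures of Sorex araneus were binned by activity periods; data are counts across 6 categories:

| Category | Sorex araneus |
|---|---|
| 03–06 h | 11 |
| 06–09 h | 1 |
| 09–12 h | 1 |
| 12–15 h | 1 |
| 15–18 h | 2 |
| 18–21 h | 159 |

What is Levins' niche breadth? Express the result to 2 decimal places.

1.21

Proportions for Sorex araneus (n=175): 11/175=0.0629, 1/175=0.0057, 1/175=0.0057, 1/175=0.0057, 2/175=0.0114, 159/175=0.9086
Σpᵢ² = 0.0629² + 0.0057² + 0.0057² + 0.0057² + 0.0114² + 0.9086² = 0.003956 + 0.000032 + 0.000032 + 0.000032 + 0.000130 + 0.825554 = 0.829736
B = 1 / 0.829736 = 1.2052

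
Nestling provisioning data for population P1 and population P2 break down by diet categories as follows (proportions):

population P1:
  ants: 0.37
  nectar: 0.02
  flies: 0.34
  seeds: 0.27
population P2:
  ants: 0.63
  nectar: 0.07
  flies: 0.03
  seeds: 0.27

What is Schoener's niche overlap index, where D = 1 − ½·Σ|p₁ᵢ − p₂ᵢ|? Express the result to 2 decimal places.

0.69

Σ|p₁ᵢ − p₂ᵢ| = 0.26 + 0.05 + 0.31 + 0.00 = 0.62
D = 1 − ½ × 0.62 = 1 − 0.310 = 0.6900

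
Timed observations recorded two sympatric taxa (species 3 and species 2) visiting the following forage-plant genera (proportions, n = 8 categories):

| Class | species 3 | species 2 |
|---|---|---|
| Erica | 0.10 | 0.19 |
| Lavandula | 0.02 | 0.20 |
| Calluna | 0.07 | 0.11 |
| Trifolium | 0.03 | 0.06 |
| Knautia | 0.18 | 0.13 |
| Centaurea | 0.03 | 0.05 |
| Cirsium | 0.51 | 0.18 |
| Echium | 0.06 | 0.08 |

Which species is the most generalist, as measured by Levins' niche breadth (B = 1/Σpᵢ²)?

Σp_3ᵢ² = 0.10² + 0.02² + 0.07² + 0.03² + 0.18² + 0.03² + 0.51² + 0.06² = 0.0100 + 0.0004 + 0.0049 + 0.0009 + 0.0324 + 0.0009 + 0.2601 + 0.0036 = 0.3132
B_3 = 1 / 0.3132 = 3.1928
Σp_2ᵢ² = 0.19² + 0.20² + 0.11² + 0.06² + 0.13² + 0.05² + 0.18² + 0.08² = 0.0361 + 0.0400 + 0.0121 + 0.0036 + 0.0169 + 0.0025 + 0.0324 + 0.0064 = 0.1500
B_2 = 1 / 0.1500 = 6.6667
Highest B → broadest niche (most generalist): species 2 (B = 6.67).

species 2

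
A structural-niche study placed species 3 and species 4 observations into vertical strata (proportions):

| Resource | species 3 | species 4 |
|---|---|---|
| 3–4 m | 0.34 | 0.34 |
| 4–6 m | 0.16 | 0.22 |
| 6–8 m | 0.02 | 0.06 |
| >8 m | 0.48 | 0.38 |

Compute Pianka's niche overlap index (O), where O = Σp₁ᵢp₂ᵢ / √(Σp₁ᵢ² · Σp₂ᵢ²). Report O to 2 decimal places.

Σ p₁ᵢp₂ᵢ = 0.1156 + 0.0352 + 0.0012 + 0.1824 = 0.3344
Σp_1ᵢ² = 0.34² + 0.16² + 0.02² + 0.48² = 0.1156 + 0.0256 + 0.0004 + 0.2304 = 0.3720
Σp_2ᵢ² = 0.34² + 0.22² + 0.06² + 0.38² = 0.1156 + 0.0484 + 0.0036 + 0.1444 = 0.3120
O = 0.3344 / √(0.3720 × 0.3120) = 0.3344 / 0.34068 = 0.9816

0.98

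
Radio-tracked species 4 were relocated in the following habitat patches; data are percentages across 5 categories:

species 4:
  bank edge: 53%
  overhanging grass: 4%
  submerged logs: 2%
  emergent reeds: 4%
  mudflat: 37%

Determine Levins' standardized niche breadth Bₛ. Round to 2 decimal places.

Convert percentages to proportions (divide by 100).
Σpᵢ² = 0.53² + 0.04² + 0.02² + 0.04² + 0.37² = 0.2809 + 0.0016 + 0.0004 + 0.0016 + 0.1369 = 0.4214
B = 1 / 0.4214 = 2.3730
Bₛ = (B − 1)/(n − 1) = (2.3730 − 1)/(5 − 1) = 1.3730/4 = 0.3433

0.34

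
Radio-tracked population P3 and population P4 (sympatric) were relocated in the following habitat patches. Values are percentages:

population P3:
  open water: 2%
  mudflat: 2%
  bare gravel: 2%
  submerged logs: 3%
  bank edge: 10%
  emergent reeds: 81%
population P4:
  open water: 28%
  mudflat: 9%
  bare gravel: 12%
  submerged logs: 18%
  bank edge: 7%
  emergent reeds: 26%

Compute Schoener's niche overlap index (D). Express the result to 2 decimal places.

Convert percentages to proportions (divide by 100).
Σ|p₁ᵢ − p₂ᵢ| = 0.26 + 0.07 + 0.10 + 0.15 + 0.03 + 0.55 = 1.16
D = 1 − ½ × 1.16 = 1 − 0.580 = 0.4200

0.42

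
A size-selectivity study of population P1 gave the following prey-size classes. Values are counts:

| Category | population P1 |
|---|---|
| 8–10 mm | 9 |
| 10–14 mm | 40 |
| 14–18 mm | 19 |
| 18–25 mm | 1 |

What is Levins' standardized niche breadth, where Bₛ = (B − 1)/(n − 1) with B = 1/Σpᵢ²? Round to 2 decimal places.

Proportions for population P1 (n=69): 9/69=0.1304, 40/69=0.5797, 19/69=0.2754, 1/69=0.0145
Σpᵢ² = 0.1304² + 0.5797² + 0.2754² + 0.0145² = 0.017004 + 0.336052 + 0.075845 + 0.000210 = 0.429111
B = 1 / 0.429111 = 2.3304
Bₛ = (B − 1)/(n − 1) = (2.3304 − 1)/(4 − 1) = 1.3304/3 = 0.4435

0.44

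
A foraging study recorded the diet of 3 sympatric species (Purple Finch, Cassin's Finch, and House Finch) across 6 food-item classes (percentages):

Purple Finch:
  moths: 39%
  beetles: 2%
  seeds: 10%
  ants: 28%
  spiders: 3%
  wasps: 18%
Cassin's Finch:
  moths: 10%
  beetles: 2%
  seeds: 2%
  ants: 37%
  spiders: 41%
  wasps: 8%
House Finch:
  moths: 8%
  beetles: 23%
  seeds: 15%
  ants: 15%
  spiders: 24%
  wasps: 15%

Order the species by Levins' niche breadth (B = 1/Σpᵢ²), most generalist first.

House Finch > Purple Finch > Cassin's Finch

Convert percentages to proportions (divide by 100).
Σp_Purpᵢ² = 0.39² + 0.02² + 0.10² + 0.28² + 0.03² + 0.18² = 0.1521 + 0.0004 + 0.0100 + 0.0784 + 0.0009 + 0.0324 = 0.2742
B_Purp = 1 / 0.2742 = 3.6470
Σp_Cassᵢ² = 0.10² + 0.02² + 0.02² + 0.37² + 0.41² + 0.08² = 0.0100 + 0.0004 + 0.0004 + 0.1369 + 0.1681 + 0.0064 = 0.3222
B_Cass = 1 / 0.3222 = 3.1037
Σp_Housᵢ² = 0.08² + 0.23² + 0.15² + 0.15² + 0.24² + 0.15² = 0.0064 + 0.0529 + 0.0225 + 0.0225 + 0.0576 + 0.0225 = 0.1844
B_Hous = 1 / 0.1844 = 5.4230
Ranking by B (broadest → narrowest): House Finch (5.42) > Purple Finch (3.65) > Cassin's Finch (3.10)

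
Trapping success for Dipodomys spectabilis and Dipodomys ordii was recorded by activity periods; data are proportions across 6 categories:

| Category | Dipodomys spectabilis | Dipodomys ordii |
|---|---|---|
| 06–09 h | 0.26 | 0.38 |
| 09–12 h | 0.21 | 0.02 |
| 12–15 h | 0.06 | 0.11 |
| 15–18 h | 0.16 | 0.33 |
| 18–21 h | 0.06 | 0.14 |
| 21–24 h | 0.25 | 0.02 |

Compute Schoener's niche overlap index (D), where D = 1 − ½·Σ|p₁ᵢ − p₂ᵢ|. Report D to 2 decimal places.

Σ|p₁ᵢ − p₂ᵢ| = 0.12 + 0.19 + 0.05 + 0.17 + 0.08 + 0.23 = 0.84
D = 1 − ½ × 0.84 = 1 − 0.420 = 0.5800

0.58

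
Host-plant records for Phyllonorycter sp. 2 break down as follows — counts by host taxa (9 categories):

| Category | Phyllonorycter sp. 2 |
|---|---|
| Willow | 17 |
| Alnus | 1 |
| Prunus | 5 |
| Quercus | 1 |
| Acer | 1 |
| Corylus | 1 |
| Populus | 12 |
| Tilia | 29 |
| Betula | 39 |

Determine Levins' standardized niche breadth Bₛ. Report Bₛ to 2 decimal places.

Proportions for Phyllonorycter sp. 2 (n=106): 17/106=0.1604, 1/106=0.0094, 5/106=0.0472, 1/106=0.0094, 1/106=0.0094, 1/106=0.0094, 12/106=0.1132, 29/106=0.2736, 39/106=0.3679
Σpᵢ² = 0.1604² + 0.0094² + 0.0472² + 0.0094² + 0.0094² + 0.0094² + 0.1132² + 0.2736² + 0.3679² = 0.025728 + 0.000088 + 0.002228 + 0.000088 + 0.000088 + 0.000088 + 0.012814 + 0.074857 + 0.135350 = 0.251329
B = 1 / 0.251329 = 3.9788
Bₛ = (B − 1)/(n − 1) = (3.9788 − 1)/(9 − 1) = 2.9788/8 = 0.3724

0.37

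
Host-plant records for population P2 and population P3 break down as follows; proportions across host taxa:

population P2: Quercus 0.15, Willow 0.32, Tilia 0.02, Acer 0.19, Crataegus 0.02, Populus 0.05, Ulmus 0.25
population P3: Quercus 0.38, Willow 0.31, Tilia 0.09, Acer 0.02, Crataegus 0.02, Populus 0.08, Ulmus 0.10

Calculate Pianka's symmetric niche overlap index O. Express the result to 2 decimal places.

0.78

Σ p₁ᵢp₂ᵢ = 0.0570 + 0.0992 + 0.0018 + 0.0038 + 0.0004 + 0.0040 + 0.0250 = 0.1912
Σp_1ᵢ² = 0.15² + 0.32² + 0.02² + 0.19² + 0.02² + 0.05² + 0.25² = 0.0225 + 0.1024 + 0.0004 + 0.0361 + 0.0004 + 0.0025 + 0.0625 = 0.2268
Σp_2ᵢ² = 0.38² + 0.31² + 0.09² + 0.02² + 0.02² + 0.08² + 0.10² = 0.1444 + 0.0961 + 0.0081 + 0.0004 + 0.0004 + 0.0064 + 0.0100 = 0.2658
O = 0.1912 / √(0.2268 × 0.2658) = 0.1912 / 0.24553 = 0.7787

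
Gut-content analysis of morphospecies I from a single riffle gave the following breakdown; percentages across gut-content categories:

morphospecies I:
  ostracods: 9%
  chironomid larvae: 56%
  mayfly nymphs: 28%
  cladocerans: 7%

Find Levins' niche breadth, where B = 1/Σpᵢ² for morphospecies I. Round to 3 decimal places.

2.469

Convert percentages to proportions (divide by 100).
Σpᵢ² = 0.09² + 0.56² + 0.28² + 0.07² = 0.0081 + 0.3136 + 0.0784 + 0.0049 = 0.4050
B = 1 / 0.4050 = 2.46914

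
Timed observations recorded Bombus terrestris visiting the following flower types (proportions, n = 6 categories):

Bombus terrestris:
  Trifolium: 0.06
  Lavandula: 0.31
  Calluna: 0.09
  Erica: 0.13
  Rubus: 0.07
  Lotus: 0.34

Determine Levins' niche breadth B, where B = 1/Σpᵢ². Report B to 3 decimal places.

Σpᵢ² = 0.06² + 0.31² + 0.09² + 0.13² + 0.07² + 0.34² = 0.0036 + 0.0961 + 0.0081 + 0.0169 + 0.0049 + 0.1156 = 0.2452
B = 1 / 0.2452 = 4.07830

4.078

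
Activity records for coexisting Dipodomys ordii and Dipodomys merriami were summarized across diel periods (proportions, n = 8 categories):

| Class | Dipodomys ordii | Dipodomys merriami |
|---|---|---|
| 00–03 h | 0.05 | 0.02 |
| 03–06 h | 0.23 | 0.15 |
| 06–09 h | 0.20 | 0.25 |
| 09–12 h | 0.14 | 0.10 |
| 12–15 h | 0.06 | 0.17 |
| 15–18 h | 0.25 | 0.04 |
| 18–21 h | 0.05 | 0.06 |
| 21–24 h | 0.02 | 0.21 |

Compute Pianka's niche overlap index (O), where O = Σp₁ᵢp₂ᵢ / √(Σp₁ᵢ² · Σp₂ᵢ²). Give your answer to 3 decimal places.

0.710

Σ p₁ᵢp₂ᵢ = 0.0010 + 0.0345 + 0.0500 + 0.0140 + 0.0102 + 0.0100 + 0.0030 + 0.0042 = 0.1269
Σp_1ᵢ² = 0.05² + 0.23² + 0.20² + 0.14² + 0.06² + 0.25² + 0.05² + 0.02² = 0.0025 + 0.0529 + 0.0400 + 0.0196 + 0.0036 + 0.0625 + 0.0025 + 0.0004 = 0.1840
Σp_2ᵢ² = 0.02² + 0.15² + 0.25² + 0.10² + 0.17² + 0.04² + 0.06² + 0.21² = 0.0004 + 0.0225 + 0.0625 + 0.0100 + 0.0289 + 0.0016 + 0.0036 + 0.0441 = 0.1736
O = 0.1269 / √(0.1840 × 0.1736) = 0.1269 / 0.178724 = 0.71003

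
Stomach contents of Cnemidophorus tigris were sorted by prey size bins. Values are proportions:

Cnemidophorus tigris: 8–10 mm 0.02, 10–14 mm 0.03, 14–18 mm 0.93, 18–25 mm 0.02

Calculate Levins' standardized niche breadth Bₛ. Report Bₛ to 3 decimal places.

Σpᵢ² = 0.02² + 0.03² + 0.93² + 0.02² = 0.0004 + 0.0009 + 0.8649 + 0.0004 = 0.8666
B = 1 / 0.8666 = 1.15393
Bₛ = (B − 1)/(n − 1) = (1.15393 − 1)/(4 − 1) = 0.15393/3 = 0.05131

0.051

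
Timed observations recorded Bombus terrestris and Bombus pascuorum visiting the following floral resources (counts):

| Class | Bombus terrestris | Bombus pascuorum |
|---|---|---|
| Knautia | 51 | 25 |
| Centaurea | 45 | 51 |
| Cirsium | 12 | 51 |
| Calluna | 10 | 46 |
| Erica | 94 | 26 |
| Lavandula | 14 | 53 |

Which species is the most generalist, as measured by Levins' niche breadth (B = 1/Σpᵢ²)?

Bombus pascuorum

Proportions for Bombus terrestris (n=226): 51/226=0.2257, 45/226=0.1991, 12/226=0.0531, 10/226=0.0442, 94/226=0.4159, 14/226=0.0619
Proportions for Bombus pascuorum (n=252): 25/252=0.0992, 51/252=0.2024, 51/252=0.2024, 46/252=0.1825, 26/252=0.1032, 53/252=0.2103
Σp_terrᵢ² = 0.2257² + 0.1991² + 0.0531² + 0.0442² + 0.4159² + 0.0619² = 0.050940 + 0.039641 + 0.002820 + 0.001954 + 0.172973 + 0.003832 = 0.272160
B_terr = 1 / 0.272160 = 3.6743
Σp_pascᵢ² = 0.0992² + 0.2024² + 0.2024² + 0.1825² + 0.1032² + 0.2103² = 0.009841 + 0.040966 + 0.040966 + 0.033306 + 0.010650 + 0.044226 = 0.179955
B_pasc = 1 / 0.179955 = 5.5569
Highest B → broadest niche (most generalist): Bombus pascuorum (B = 5.56).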